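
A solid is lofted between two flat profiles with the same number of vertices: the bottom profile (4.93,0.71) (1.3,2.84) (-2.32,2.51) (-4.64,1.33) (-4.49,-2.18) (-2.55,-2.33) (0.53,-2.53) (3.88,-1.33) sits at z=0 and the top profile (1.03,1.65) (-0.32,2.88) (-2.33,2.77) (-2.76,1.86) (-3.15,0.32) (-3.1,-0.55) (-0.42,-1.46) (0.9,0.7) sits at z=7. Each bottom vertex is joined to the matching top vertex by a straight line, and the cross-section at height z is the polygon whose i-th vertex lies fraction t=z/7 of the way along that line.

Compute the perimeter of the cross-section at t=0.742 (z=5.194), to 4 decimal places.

Cross-section at t=0.742: each vertex is (1-t)·p0[i] + t·p1[i].
  v1: (1-0.742)·(4.93,0.71) + 0.742·(1.03,1.65) = (2.0362,1.4075)
  v2: (1-0.742)·(1.3,2.84) + 0.742·(-0.32,2.88) = (0.0980,2.8697)
  v3: (1-0.742)·(-2.32,2.51) + 0.742·(-2.33,2.77) = (-2.3274,2.7029)
  v4: (1-0.742)·(-4.64,1.33) + 0.742·(-2.76,1.86) = (-3.2450,1.7233)
  v5: (1-0.742)·(-4.49,-2.18) + 0.742·(-3.15,0.32) = (-3.4957,-0.3250)
  v6: (1-0.742)·(-2.55,-2.33) + 0.742·(-3.1,-0.55) = (-2.9581,-1.0092)
  v7: (1-0.742)·(0.53,-2.53) + 0.742·(-0.42,-1.46) = (-0.1749,-1.7361)
  v8: (1-0.742)·(3.88,-1.33) + 0.742·(0.9,0.7) = (1.6688,0.1763)
Perimeter = Σ |v_{i+1} − v_i|:
  edge 1→2: √(-1.9382² + 1.4622²) = 2.4279 (running 2.4279)
  edge 2→3: √(-2.4254² + -0.1668²) = 2.4311 (running 4.8590)
  edge 3→4: √(-0.9176² + -0.9797²) = 1.3423 (running 6.2013)
  edge 4→5: √(-0.2507² + -2.0483²) = 2.0635 (running 8.2649)
  edge 5→6: √(0.5376² + -0.6842²) = 0.8702 (running 9.1351)
  edge 6→7: √(2.7832² + -0.7268²) = 2.8765 (running 12.0116)
  edge 7→8: √(1.8437² + 1.9123²) = 2.6564 (running 14.6680)
  edge 8→1: √(0.3674² + 1.2312²) = 1.2849 (running 15.9528)
Perimeter = 15.9528

Perimeter at t=0.742: 15.9528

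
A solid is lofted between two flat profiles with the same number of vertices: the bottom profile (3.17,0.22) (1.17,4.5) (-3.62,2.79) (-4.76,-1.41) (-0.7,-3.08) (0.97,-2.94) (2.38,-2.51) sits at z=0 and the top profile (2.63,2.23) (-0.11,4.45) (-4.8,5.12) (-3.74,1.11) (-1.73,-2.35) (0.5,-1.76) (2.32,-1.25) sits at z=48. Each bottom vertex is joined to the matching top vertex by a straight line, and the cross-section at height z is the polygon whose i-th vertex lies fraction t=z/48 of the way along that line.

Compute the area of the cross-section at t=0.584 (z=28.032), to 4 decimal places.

Cross-section at t=0.584: each vertex is (1-t)·p0[i] + t·p1[i].
  v1: (1-0.584)·(3.17,0.22) + 0.584·(2.63,2.23) = (2.8546,1.3938)
  v2: (1-0.584)·(1.17,4.5) + 0.584·(-0.11,4.45) = (0.4225,4.4708)
  v3: (1-0.584)·(-3.62,2.79) + 0.584·(-4.8,5.12) = (-4.3091,4.1507)
  v4: (1-0.584)·(-4.76,-1.41) + 0.584·(-3.74,1.11) = (-4.1643,0.0617)
  v5: (1-0.584)·(-0.7,-3.08) + 0.584·(-1.73,-2.35) = (-1.3015,-2.6537)
  v6: (1-0.584)·(0.97,-2.94) + 0.584·(0.5,-1.76) = (0.6955,-2.2509)
  v7: (1-0.584)·(2.38,-2.51) + 0.584·(2.32,-1.25) = (2.3450,-1.7742)
Shoelace sum Σ(x_i·y_{i+1} − x_{i+1}·y_i):
  i=1: 2.8546·4.4708 − 0.4225·1.3938 = +12.1737 (running +12.1737)
  i=2: 0.4225·4.1507 − -4.3091·4.4708 = +21.0188 (running +33.1925)
  i=3: -4.3091·0.0617 − -4.1643·4.1507 = +17.0191 (running +50.2116)
  i=4: -4.1643·-2.6537 − -1.3015·0.0617 = +11.1311 (running +61.3427)
  i=5: -1.3015·-2.2509 − 0.6955·-2.6537 = +4.7753 (running +66.1179)
  i=6: 0.6955·-1.7742 − 2.3450·-2.2509 = +4.0443 (running +70.1622)
  i=7: 2.3450·1.3938 − 2.8546·-1.7742 = +8.3331 (running +78.4953)
Area = |Σ|/2 = |78.4953|/2 = 39.2476

Area at t=0.584: 39.2476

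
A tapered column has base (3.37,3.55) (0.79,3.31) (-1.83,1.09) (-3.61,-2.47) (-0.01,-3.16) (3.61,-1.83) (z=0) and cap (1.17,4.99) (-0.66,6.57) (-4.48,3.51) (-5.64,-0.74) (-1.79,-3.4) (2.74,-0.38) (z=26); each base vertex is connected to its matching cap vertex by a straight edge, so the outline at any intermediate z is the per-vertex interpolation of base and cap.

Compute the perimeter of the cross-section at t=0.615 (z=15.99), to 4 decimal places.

Perimeter at t=0.615: 25.3380

Cross-section at t=0.615: each vertex is (1-t)·p0[i] + t·p1[i].
  v1: (1-0.615)·(3.37,3.55) + 0.615·(1.17,4.99) = (2.0170,4.4356)
  v2: (1-0.615)·(0.79,3.31) + 0.615·(-0.66,6.57) = (-0.1018,5.3149)
  v3: (1-0.615)·(-1.83,1.09) + 0.615·(-4.48,3.51) = (-3.4598,2.5783)
  v4: (1-0.615)·(-3.61,-2.47) + 0.615·(-5.64,-0.74) = (-4.8584,-1.4061)
  v5: (1-0.615)·(-0.01,-3.16) + 0.615·(-1.79,-3.4) = (-1.1047,-3.3076)
  v6: (1-0.615)·(3.61,-1.83) + 0.615·(2.74,-0.38) = (3.0750,-0.9383)
Perimeter = Σ |v_{i+1} − v_i|:
  edge 1→2: √(-2.1187² + 0.8793²) = 2.2940 (running 2.2940)
  edge 2→3: √(-3.3580² + -2.7366²) = 4.3319 (running 6.6258)
  edge 3→4: √(-1.3987² + -3.9843²) = 4.2227 (running 10.8486)
  edge 4→5: √(3.7537² + -1.9015²) = 4.2079 (running 15.0565)
  edge 5→6: √(4.1797² + 2.3693²) = 4.8045 (running 19.8610)
  edge 6→1: √(-1.0580² + 5.3739²) = 5.4770 (running 25.3380)
Perimeter = 25.3380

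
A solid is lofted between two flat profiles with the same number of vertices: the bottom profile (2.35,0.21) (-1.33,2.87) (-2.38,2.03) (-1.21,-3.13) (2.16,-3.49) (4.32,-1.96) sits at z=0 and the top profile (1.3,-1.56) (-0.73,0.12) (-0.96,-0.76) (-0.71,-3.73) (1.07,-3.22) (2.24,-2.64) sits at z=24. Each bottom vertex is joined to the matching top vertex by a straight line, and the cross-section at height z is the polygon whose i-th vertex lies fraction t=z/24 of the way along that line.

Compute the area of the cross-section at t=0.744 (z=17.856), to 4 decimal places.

Cross-section at t=0.744: each vertex is (1-t)·p0[i] + t·p1[i].
  v1: (1-0.744)·(2.35,0.21) + 0.744·(1.3,-1.56) = (1.5688,-1.1069)
  v2: (1-0.744)·(-1.33,2.87) + 0.744·(-0.73,0.12) = (-0.8836,0.8240)
  v3: (1-0.744)·(-2.38,2.03) + 0.744·(-0.96,-0.76) = (-1.3235,-0.0458)
  v4: (1-0.744)·(-1.21,-3.13) + 0.744·(-0.71,-3.73) = (-0.8380,-3.5764)
  v5: (1-0.744)·(2.16,-3.49) + 0.744·(1.07,-3.22) = (1.3490,-3.2891)
  v6: (1-0.744)·(4.32,-1.96) + 0.744·(2.24,-2.64) = (2.7725,-2.4659)
Shoelace sum Σ(x_i·y_{i+1} − x_{i+1}·y_i):
  i=1: 1.5688·0.8240 − -0.8836·-1.1069 = +0.3147 (running +0.3147)
  i=2: -0.8836·-0.0458 − -1.3235·0.8240 = +1.1310 (running +1.4457)
  i=3: -1.3235·-3.5764 − -0.8380·-0.0458 = +4.6951 (running +6.1408)
  i=4: -0.8380·-3.2891 − 1.3490·-3.5764 = +7.5810 (running +13.7217)
  i=5: 1.3490·-2.4659 − 2.7725·-3.2891 = +5.7924 (running +19.5141)
  i=6: 2.7725·-1.1069 − 1.5688·-2.4659 = +0.7997 (running +20.3139)
Area = |Σ|/2 = |20.3139|/2 = 10.1569

Area at t=0.744: 10.1569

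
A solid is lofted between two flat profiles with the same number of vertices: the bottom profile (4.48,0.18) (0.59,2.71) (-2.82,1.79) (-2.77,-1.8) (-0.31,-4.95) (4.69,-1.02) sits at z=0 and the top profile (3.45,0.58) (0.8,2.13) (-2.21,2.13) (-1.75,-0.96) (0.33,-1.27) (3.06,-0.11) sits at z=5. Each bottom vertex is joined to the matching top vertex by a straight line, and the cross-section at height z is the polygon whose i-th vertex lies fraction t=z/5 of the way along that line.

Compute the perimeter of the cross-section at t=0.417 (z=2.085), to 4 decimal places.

Perimeter at t=0.417: 19.5877

Cross-section at t=0.417: each vertex is (1-t)·p0[i] + t·p1[i].
  v1: (1-0.417)·(4.48,0.18) + 0.417·(3.45,0.58) = (4.0505,0.3468)
  v2: (1-0.417)·(0.59,2.71) + 0.417·(0.8,2.13) = (0.6776,2.4681)
  v3: (1-0.417)·(-2.82,1.79) + 0.417·(-2.21,2.13) = (-2.5656,1.9318)
  v4: (1-0.417)·(-2.77,-1.8) + 0.417·(-1.75,-0.96) = (-2.3447,-1.4497)
  v5: (1-0.417)·(-0.31,-4.95) + 0.417·(0.33,-1.27) = (-0.0431,-3.4154)
  v6: (1-0.417)·(4.69,-1.02) + 0.417·(3.06,-0.11) = (4.0103,-0.6405)
Perimeter = Σ |v_{i+1} − v_i|:
  edge 1→2: √(-3.3729² + 2.1213²) = 3.9846 (running 3.9846)
  edge 2→3: √(-3.2432² + -0.5364²) = 3.2873 (running 7.2718)
  edge 3→4: √(0.2210² + -3.3815²) = 3.3887 (running 10.6605)
  edge 4→5: √(2.3015² + -1.9657²) = 3.0267 (running 13.6873)
  edge 5→6: √(4.0534² + 2.7749²) = 4.9123 (running 18.5995)
  edge 6→1: √(0.0402² + 0.9873²) = 0.9881 (running 19.5877)
Perimeter = 19.5877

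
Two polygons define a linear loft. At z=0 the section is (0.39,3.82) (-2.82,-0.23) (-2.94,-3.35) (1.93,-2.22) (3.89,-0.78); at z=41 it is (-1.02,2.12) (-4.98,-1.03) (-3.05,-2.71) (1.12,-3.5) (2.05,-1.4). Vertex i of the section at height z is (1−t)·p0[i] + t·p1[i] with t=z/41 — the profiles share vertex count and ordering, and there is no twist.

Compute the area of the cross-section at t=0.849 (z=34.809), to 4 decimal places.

Area at t=0.849: 23.0842

Cross-section at t=0.849: each vertex is (1-t)·p0[i] + t·p1[i].
  v1: (1-0.849)·(0.39,3.82) + 0.849·(-1.02,2.12) = (-0.8071,2.3767)
  v2: (1-0.849)·(-2.82,-0.23) + 0.849·(-4.98,-1.03) = (-4.6538,-0.9092)
  v3: (1-0.849)·(-2.94,-3.35) + 0.849·(-3.05,-2.71) = (-3.0334,-2.8066)
  v4: (1-0.849)·(1.93,-2.22) + 0.849·(1.12,-3.5) = (1.2423,-3.3067)
  v5: (1-0.849)·(3.89,-0.78) + 0.849·(2.05,-1.4) = (2.3278,-1.3064)
Shoelace sum Σ(x_i·y_{i+1} − x_{i+1}·y_i):
  i=1: -0.8071·-0.9092 − -4.6538·2.3767 = +11.7946 (running +11.7946)
  i=2: -4.6538·-2.8066 − -3.0334·-0.9092 = +10.3037 (running +22.0983)
  i=3: -3.0334·-3.3067 − 1.2423·-2.8066 = +13.5173 (running +35.6156)
  i=4: 1.2423·-1.3064 − 2.3278·-3.3067 = +6.0746 (running +41.6902)
  i=5: 2.3278·2.3767 − -0.8071·-1.3064 = +4.4782 (running +46.1684)
Area = |Σ|/2 = |46.1684|/2 = 23.0842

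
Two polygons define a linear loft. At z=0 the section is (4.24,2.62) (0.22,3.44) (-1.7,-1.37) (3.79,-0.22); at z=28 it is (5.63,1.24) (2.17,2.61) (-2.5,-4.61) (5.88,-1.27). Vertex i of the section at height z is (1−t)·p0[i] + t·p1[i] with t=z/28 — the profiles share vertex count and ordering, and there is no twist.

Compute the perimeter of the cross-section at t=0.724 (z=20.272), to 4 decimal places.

Perimeter at t=0.724: 22.1097

Cross-section at t=0.724: each vertex is (1-t)·p0[i] + t·p1[i].
  v1: (1-0.724)·(4.24,2.62) + 0.724·(5.63,1.24) = (5.2464,1.6209)
  v2: (1-0.724)·(0.22,3.44) + 0.724·(2.17,2.61) = (1.6318,2.8391)
  v3: (1-0.724)·(-1.7,-1.37) + 0.724·(-2.5,-4.61) = (-2.2792,-3.7158)
  v4: (1-0.724)·(3.79,-0.22) + 0.724·(5.88,-1.27) = (5.3032,-0.9802)
Perimeter = Σ |v_{i+1} − v_i|:
  edge 1→2: √(-3.6146² + 1.2182²) = 3.8143 (running 3.8143)
  edge 2→3: √(-3.9110² + -6.5548²) = 7.6329 (running 11.4473)
  edge 3→4: √(7.5824² + 2.7356²) = 8.0607 (running 19.5080)
  edge 4→1: √(-0.0568² + 2.6011²) = 2.6017 (running 22.1097)
Perimeter = 22.1097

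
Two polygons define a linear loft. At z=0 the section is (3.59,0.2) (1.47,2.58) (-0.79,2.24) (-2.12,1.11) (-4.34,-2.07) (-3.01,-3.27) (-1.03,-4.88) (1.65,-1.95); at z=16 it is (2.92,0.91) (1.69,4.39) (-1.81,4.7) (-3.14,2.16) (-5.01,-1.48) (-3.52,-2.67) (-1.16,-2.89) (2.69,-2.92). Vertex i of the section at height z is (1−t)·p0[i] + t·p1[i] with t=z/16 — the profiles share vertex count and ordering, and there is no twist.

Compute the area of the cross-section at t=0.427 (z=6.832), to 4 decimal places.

Area at t=0.427: 37.7909

Cross-section at t=0.427: each vertex is (1-t)·p0[i] + t·p1[i].
  v1: (1-0.427)·(3.59,0.2) + 0.427·(2.92,0.91) = (3.3039,0.5032)
  v2: (1-0.427)·(1.47,2.58) + 0.427·(1.69,4.39) = (1.5639,3.3529)
  v3: (1-0.427)·(-0.79,2.24) + 0.427·(-1.81,4.7) = (-1.2255,3.2904)
  v4: (1-0.427)·(-2.12,1.11) + 0.427·(-3.14,2.16) = (-2.5555,1.5583)
  v5: (1-0.427)·(-4.34,-2.07) + 0.427·(-5.01,-1.48) = (-4.6261,-1.8181)
  v6: (1-0.427)·(-3.01,-3.27) + 0.427·(-3.52,-2.67) = (-3.2278,-3.0138)
  v7: (1-0.427)·(-1.03,-4.88) + 0.427·(-1.16,-2.89) = (-1.0855,-4.0303)
  v8: (1-0.427)·(1.65,-1.95) + 0.427·(2.69,-2.92) = (2.0941,-2.3642)
Shoelace sum Σ(x_i·y_{i+1} − x_{i+1}·y_i):
  i=1: 3.3039·3.3529 − 1.5639·0.5032 = +10.2907 (running +10.2907)
  i=2: 1.5639·3.2904 − -1.2255·3.3529 = +9.2551 (running +19.5457)
  i=3: -1.2255·1.5583 − -2.5555·3.2904 = +6.4990 (running +26.0447)
  i=4: -2.5555·-1.8181 − -4.6261·1.5583 = +11.8552 (running +37.8999)
  i=5: -4.6261·-3.0138 − -3.2278·-1.8181 = +8.0738 (running +45.9737)
  i=6: -3.2278·-4.0303 − -1.0855·-3.0138 = +9.7373 (running +55.7110)
  i=7: -1.0855·-2.3642 − 2.0941·-4.0303 = +11.0061 (running +66.7171)
  i=8: 2.0941·0.5032 − 3.3039·-2.3642 = +8.8647 (running +75.5818)
Area = |Σ|/2 = |75.5818|/2 = 37.7909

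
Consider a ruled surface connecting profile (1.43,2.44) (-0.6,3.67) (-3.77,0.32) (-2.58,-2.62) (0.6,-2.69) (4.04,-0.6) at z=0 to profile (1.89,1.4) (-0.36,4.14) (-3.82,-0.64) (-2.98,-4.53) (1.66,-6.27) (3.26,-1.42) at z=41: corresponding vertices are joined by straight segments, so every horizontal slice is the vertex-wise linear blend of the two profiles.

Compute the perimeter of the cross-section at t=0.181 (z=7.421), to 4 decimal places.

Cross-section at t=0.181: each vertex is (1-t)·p0[i] + t·p1[i].
  v1: (1-0.181)·(1.43,2.44) + 0.181·(1.89,1.4) = (1.5133,2.2518)
  v2: (1-0.181)·(-0.6,3.67) + 0.181·(-0.36,4.14) = (-0.5566,3.7551)
  v3: (1-0.181)·(-3.77,0.32) + 0.181·(-3.82,-0.64) = (-3.7790,0.1462)
  v4: (1-0.181)·(-2.58,-2.62) + 0.181·(-2.98,-4.53) = (-2.6524,-2.9657)
  v5: (1-0.181)·(0.6,-2.69) + 0.181·(1.66,-6.27) = (0.7919,-3.3380)
  v6: (1-0.181)·(4.04,-0.6) + 0.181·(3.26,-1.42) = (3.8988,-0.7484)
Perimeter = Σ |v_{i+1} − v_i|:
  edge 1→2: √(-2.0698² + 1.5033²) = 2.5581 (running 2.5581)
  edge 2→3: √(-3.2225² + -3.6088²) = 4.8382 (running 7.3963)
  edge 3→4: √(1.1266² + -3.1119²) = 3.3096 (running 10.7060)
  edge 4→5: √(3.4443² + -0.3723²) = 3.4643 (running 14.1703)
  edge 5→6: √(3.1070² + 2.5896²) = 4.0446 (running 18.2149)
  edge 6→1: √(-2.3856² + 3.0002²) = 3.8330 (running 22.0479)
Perimeter = 22.0479

Perimeter at t=0.181: 22.0479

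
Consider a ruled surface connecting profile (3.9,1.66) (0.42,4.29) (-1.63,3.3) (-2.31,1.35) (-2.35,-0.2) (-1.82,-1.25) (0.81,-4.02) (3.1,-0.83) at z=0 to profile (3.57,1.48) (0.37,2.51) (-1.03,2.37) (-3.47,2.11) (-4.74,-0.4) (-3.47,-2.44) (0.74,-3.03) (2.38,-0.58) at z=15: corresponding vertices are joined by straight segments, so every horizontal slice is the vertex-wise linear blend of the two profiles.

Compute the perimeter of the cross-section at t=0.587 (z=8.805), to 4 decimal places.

Perimeter at t=0.587: 21.2372

Cross-section at t=0.587: each vertex is (1-t)·p0[i] + t·p1[i].
  v1: (1-0.587)·(3.9,1.66) + 0.587·(3.57,1.48) = (3.7063,1.5543)
  v2: (1-0.587)·(0.42,4.29) + 0.587·(0.37,2.51) = (0.3906,3.2451)
  v3: (1-0.587)·(-1.63,3.3) + 0.587·(-1.03,2.37) = (-1.2778,2.7541)
  v4: (1-0.587)·(-2.31,1.35) + 0.587·(-3.47,2.11) = (-2.9909,1.7961)
  v5: (1-0.587)·(-2.35,-0.2) + 0.587·(-4.74,-0.4) = (-3.7529,-0.3174)
  v6: (1-0.587)·(-1.82,-1.25) + 0.587·(-3.47,-2.44) = (-2.7886,-1.9485)
  v7: (1-0.587)·(0.81,-4.02) + 0.587·(0.74,-3.03) = (0.7689,-3.4389)
  v8: (1-0.587)·(3.1,-0.83) + 0.587·(2.38,-0.58) = (2.6774,-0.6832)
Perimeter = Σ |v_{i+1} − v_i|:
  edge 1→2: √(-3.3156² + 1.6908²) = 3.7219 (running 3.7219)
  edge 2→3: √(-1.6684² + -0.4911²) = 1.7392 (running 5.4611)
  edge 3→4: √(-1.7131² + -0.9580²) = 1.9628 (running 7.4239)
  edge 4→5: √(-0.7620² + -2.1135²) = 2.2467 (running 9.6705)
  edge 5→6: √(0.9644² + -1.6311²) = 1.8949 (running 11.5654)
  edge 6→7: √(3.5575² + -1.4903²) = 3.8570 (running 15.4225)
  edge 7→8: √(1.9085² + 2.7556²) = 3.3520 (running 18.7744)
  edge 8→1: √(1.0289² + 2.2376²) = 2.4628 (running 21.2372)
Perimeter = 21.2372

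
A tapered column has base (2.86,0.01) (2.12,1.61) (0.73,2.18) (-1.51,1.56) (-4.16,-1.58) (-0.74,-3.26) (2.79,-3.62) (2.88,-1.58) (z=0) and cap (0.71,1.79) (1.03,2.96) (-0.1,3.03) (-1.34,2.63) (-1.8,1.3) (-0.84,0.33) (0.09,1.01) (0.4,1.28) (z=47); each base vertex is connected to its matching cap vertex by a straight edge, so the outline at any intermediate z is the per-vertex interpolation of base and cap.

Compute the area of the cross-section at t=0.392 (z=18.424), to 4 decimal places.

Area at t=0.392: 16.5850

Cross-section at t=0.392: each vertex is (1-t)·p0[i] + t·p1[i].
  v1: (1-0.392)·(2.86,0.01) + 0.392·(0.71,1.79) = (2.0172,0.7078)
  v2: (1-0.392)·(2.12,1.61) + 0.392·(1.03,2.96) = (1.6927,2.1392)
  v3: (1-0.392)·(0.73,2.18) + 0.392·(-0.1,3.03) = (0.4046,2.5132)
  v4: (1-0.392)·(-1.51,1.56) + 0.392·(-1.34,2.63) = (-1.4434,1.9794)
  v5: (1-0.392)·(-4.16,-1.58) + 0.392·(-1.8,1.3) = (-3.2349,-0.4510)
  v6: (1-0.392)·(-0.74,-3.26) + 0.392·(-0.84,0.33) = (-0.7792,-1.8527)
  v7: (1-0.392)·(2.79,-3.62) + 0.392·(0.09,1.01) = (1.7316,-1.8050)
  v8: (1-0.392)·(2.88,-1.58) + 0.392·(0.4,1.28) = (1.9078,-0.4589)
Shoelace sum Σ(x_i·y_{i+1} − x_{i+1}·y_i):
  i=1: 2.0172·2.1392 − 1.6927·0.7078 = +3.1172 (running +3.1172)
  i=2: 1.6927·2.5132 − 0.4046·2.1392 = +3.3885 (running +6.5057)
  i=3: 0.4046·1.9794 − -1.4434·2.5132 = +4.4284 (running +10.9341)
  i=4: -1.4434·-0.4510 − -3.2349·1.9794 = +7.0543 (running +17.9884)
  i=5: -3.2349·-1.8527 − -0.7792·-0.4510 = +5.6419 (running +23.6302)
  i=6: -0.7792·-1.8050 − 1.7316·-1.8527 = +4.6147 (running +28.2449)
  i=7: 1.7316·-0.4589 − 1.9078·-1.8050 = +2.6491 (running +30.8940)
  i=8: 1.9078·0.7078 − 2.0172·-0.4589 = +2.2759 (running +33.1700)
Area = |Σ|/2 = |33.1700|/2 = 16.5850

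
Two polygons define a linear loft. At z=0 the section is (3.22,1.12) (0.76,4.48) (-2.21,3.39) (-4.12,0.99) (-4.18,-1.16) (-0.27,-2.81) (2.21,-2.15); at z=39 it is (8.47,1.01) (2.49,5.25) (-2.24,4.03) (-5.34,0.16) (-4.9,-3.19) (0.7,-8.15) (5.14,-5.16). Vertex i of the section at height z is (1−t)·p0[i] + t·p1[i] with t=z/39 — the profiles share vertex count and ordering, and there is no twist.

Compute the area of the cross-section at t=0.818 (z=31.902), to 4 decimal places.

Area at t=0.818: 98.5533

Cross-section at t=0.818: each vertex is (1-t)·p0[i] + t·p1[i].
  v1: (1-0.818)·(3.22,1.12) + 0.818·(8.47,1.01) = (7.5145,1.0300)
  v2: (1-0.818)·(0.76,4.48) + 0.818·(2.49,5.25) = (2.1751,5.1099)
  v3: (1-0.818)·(-2.21,3.39) + 0.818·(-2.24,4.03) = (-2.2345,3.9135)
  v4: (1-0.818)·(-4.12,0.99) + 0.818·(-5.34,0.16) = (-5.1180,0.3111)
  v5: (1-0.818)·(-4.18,-1.16) + 0.818·(-4.9,-3.19) = (-4.7690,-2.8205)
  v6: (1-0.818)·(-0.27,-2.81) + 0.818·(0.7,-8.15) = (0.5235,-7.1781)
  v7: (1-0.818)·(2.21,-2.15) + 0.818·(5.14,-5.16) = (4.6067,-4.6122)
Shoelace sum Σ(x_i·y_{i+1} − x_{i+1}·y_i):
  i=1: 7.5145·5.1099 − 2.1751·1.0300 = +36.1576 (running +36.1576)
  i=2: 2.1751·3.9135 − -2.2345·5.1099 = +19.9306 (running +56.0882)
  i=3: -2.2345·0.3111 − -5.1180·3.9135 = +19.3342 (running +75.4224)
  i=4: -5.1180·-2.8205 − -4.7690·0.3111 = +15.9188 (running +91.3413)
  i=5: -4.7690·-7.1781 − 0.5235·-2.8205 = +35.7086 (running +127.0499)
  i=6: 0.5235·-4.6122 − 4.6067·-7.1781 = +30.6534 (running +157.7033)
  i=7: 4.6067·1.0300 − 7.5145·-4.6122 = +39.4033 (running +197.1066)
Area = |Σ|/2 = |197.1066|/2 = 98.5533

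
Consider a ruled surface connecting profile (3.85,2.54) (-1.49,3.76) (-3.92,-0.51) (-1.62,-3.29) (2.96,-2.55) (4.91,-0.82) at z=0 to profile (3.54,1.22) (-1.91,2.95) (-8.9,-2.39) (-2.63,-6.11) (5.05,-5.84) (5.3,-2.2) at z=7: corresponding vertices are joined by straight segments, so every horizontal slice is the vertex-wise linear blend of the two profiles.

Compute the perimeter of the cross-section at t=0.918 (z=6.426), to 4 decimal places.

Perimeter at t=0.918: 35.8694

Cross-section at t=0.918: each vertex is (1-t)·p0[i] + t·p1[i].
  v1: (1-0.918)·(3.85,2.54) + 0.918·(3.54,1.22) = (3.5654,1.3282)
  v2: (1-0.918)·(-1.49,3.76) + 0.918·(-1.91,2.95) = (-1.8756,3.0164)
  v3: (1-0.918)·(-3.92,-0.51) + 0.918·(-8.9,-2.39) = (-8.4916,-2.2358)
  v4: (1-0.918)·(-1.62,-3.29) + 0.918·(-2.63,-6.11) = (-2.5472,-5.8788)
  v5: (1-0.918)·(2.96,-2.55) + 0.918·(5.05,-5.84) = (4.8786,-5.5702)
  v6: (1-0.918)·(4.91,-0.82) + 0.918·(5.3,-2.2) = (5.2680,-2.0868)
Perimeter = Σ |v_{i+1} − v_i|:
  edge 1→2: √(-5.4410² + 1.6882²) = 5.6969 (running 5.6969)
  edge 2→3: √(-6.6161² + -5.2523²) = 8.4474 (running 14.1443)
  edge 3→4: √(5.9445² + -3.6429²) = 6.9719 (running 21.1162)
  edge 4→5: √(7.4258² + 0.3085²) = 7.4322 (running 28.5484)
  edge 5→6: √(0.3894² + 3.4834²) = 3.5051 (running 32.0535)
  edge 6→1: √(-1.7026² + 3.4151²) = 3.8160 (running 35.8694)
Perimeter = 35.8694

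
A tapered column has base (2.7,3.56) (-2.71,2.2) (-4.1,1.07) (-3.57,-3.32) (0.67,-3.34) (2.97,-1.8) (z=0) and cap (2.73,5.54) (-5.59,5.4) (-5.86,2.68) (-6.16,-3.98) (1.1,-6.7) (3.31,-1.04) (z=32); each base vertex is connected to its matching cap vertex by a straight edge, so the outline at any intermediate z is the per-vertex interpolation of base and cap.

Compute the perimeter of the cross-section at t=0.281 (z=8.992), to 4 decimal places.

Perimeter at t=0.281: 27.6460

Cross-section at t=0.281: each vertex is (1-t)·p0[i] + t·p1[i].
  v1: (1-0.281)·(2.7,3.56) + 0.281·(2.73,5.54) = (2.7084,4.1164)
  v2: (1-0.281)·(-2.71,2.2) + 0.281·(-5.59,5.4) = (-3.5193,3.0992)
  v3: (1-0.281)·(-4.1,1.07) + 0.281·(-5.86,2.68) = (-4.5946,1.5224)
  v4: (1-0.281)·(-3.57,-3.32) + 0.281·(-6.16,-3.98) = (-4.2978,-3.5055)
  v5: (1-0.281)·(0.67,-3.34) + 0.281·(1.1,-6.7) = (0.7908,-4.2842)
  v6: (1-0.281)·(2.97,-1.8) + 0.281·(3.31,-1.04) = (3.0655,-1.5864)
Perimeter = Σ |v_{i+1} − v_i|:
  edge 1→2: √(-6.2277² + -1.0172²) = 6.3102 (running 6.3102)
  edge 2→3: √(-1.0753² + -1.5768²) = 1.9085 (running 8.2188)
  edge 3→4: √(0.2968² + -5.0279²) = 5.0366 (running 13.2554)
  edge 4→5: √(5.0886² + -0.7787²) = 5.1479 (running 18.4032)
  edge 5→6: √(2.2747² + 2.6977²) = 3.5287 (running 21.9320)
  edge 6→1: √(-0.3571² + 5.7028²) = 5.7140 (running 27.6460)
Perimeter = 27.6460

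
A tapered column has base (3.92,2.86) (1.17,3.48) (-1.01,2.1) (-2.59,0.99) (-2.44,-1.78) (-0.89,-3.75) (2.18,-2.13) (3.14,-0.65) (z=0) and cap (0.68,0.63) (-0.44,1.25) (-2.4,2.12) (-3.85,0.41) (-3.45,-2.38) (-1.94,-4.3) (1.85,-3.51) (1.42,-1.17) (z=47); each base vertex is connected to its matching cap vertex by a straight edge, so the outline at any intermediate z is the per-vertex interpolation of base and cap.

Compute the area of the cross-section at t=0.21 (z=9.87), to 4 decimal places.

Cross-section at t=0.21: each vertex is (1-t)·p0[i] + t·p1[i].
  v1: (1-0.21)·(3.92,2.86) + 0.21·(0.68,0.63) = (3.2396,2.3917)
  v2: (1-0.21)·(1.17,3.48) + 0.21·(-0.44,1.25) = (0.8319,3.0117)
  v3: (1-0.21)·(-1.01,2.1) + 0.21·(-2.4,2.12) = (-1.3019,2.1042)
  v4: (1-0.21)·(-2.59,0.99) + 0.21·(-3.85,0.41) = (-2.8546,0.8682)
  v5: (1-0.21)·(-2.44,-1.78) + 0.21·(-3.45,-2.38) = (-2.6521,-1.9060)
  v6: (1-0.21)·(-0.89,-3.75) + 0.21·(-1.94,-4.3) = (-1.1105,-3.8655)
  v7: (1-0.21)·(2.18,-2.13) + 0.21·(1.85,-3.51) = (2.1107,-2.4198)
  v8: (1-0.21)·(3.14,-0.65) + 0.21·(1.42,-1.17) = (2.7788,-0.7592)
Shoelace sum Σ(x_i·y_{i+1} − x_{i+1}·y_i):
  i=1: 3.2396·3.0117 − 0.8319·2.3917 = +7.7670 (running +7.7670)
  i=2: 0.8319·2.1042 − -1.3019·3.0117 = +5.6714 (running +13.4385)
  i=3: -1.3019·0.8682 − -2.8546·2.1042 = +4.8763 (running +18.3148)
  i=4: -2.8546·-1.9060 − -2.6521·0.8682 = +7.7434 (running +26.0582)
  i=5: -2.6521·-3.8655 − -1.1105·-1.9060 = +8.1351 (running +34.1933)
  i=6: -1.1105·-2.4198 − 2.1107·-3.8655 = +10.8461 (running +45.0394)
  i=7: 2.1107·-0.7592 − 2.7788·-2.4198 = +5.1217 (running +50.1611)
  i=8: 2.7788·2.3917 − 3.2396·-0.7592 = +9.1056 (running +59.2667)
Area = |Σ|/2 = |59.2667|/2 = 29.6333

Area at t=0.21: 29.6333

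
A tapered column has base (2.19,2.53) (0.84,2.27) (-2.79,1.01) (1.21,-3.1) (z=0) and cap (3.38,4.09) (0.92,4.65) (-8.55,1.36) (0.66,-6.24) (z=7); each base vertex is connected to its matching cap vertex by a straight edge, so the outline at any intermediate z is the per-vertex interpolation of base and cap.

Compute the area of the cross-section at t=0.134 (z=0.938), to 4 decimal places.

Area at t=0.134: 18.2983

Cross-section at t=0.134: each vertex is (1-t)·p0[i] + t·p1[i].
  v1: (1-0.134)·(2.19,2.53) + 0.134·(3.38,4.09) = (2.3495,2.7390)
  v2: (1-0.134)·(0.84,2.27) + 0.134·(0.92,4.65) = (0.8507,2.5889)
  v3: (1-0.134)·(-2.79,1.01) + 0.134·(-8.55,1.36) = (-3.5618,1.0569)
  v4: (1-0.134)·(1.21,-3.1) + 0.134·(0.66,-6.24) = (1.1363,-3.5208)
Shoelace sum Σ(x_i·y_{i+1} − x_{i+1}·y_i):
  i=1: 2.3495·2.5889 − 0.8507·2.7390 = +3.7524 (running +3.7524)
  i=2: 0.8507·1.0569 − -3.5618·2.5889 = +10.1204 (running +13.8729)
  i=3: -3.5618·-3.5208 − 1.1363·1.0569 = +11.3394 (running +25.2123)
  i=4: 1.1363·2.7390 − 2.3495·-3.5208 = +11.3843 (running +36.5965)
Area = |Σ|/2 = |36.5965|/2 = 18.2983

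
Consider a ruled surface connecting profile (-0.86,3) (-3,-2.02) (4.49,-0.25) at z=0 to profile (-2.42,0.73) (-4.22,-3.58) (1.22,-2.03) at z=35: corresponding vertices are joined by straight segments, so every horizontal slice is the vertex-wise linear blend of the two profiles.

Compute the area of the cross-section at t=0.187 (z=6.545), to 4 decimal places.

Area at t=0.187: 15.5710

Cross-section at t=0.187: each vertex is (1-t)·p0[i] + t·p1[i].
  v1: (1-0.187)·(-0.86,3) + 0.187·(-2.42,0.73) = (-1.1517,2.5755)
  v2: (1-0.187)·(-3,-2.02) + 0.187·(-4.22,-3.58) = (-3.2281,-2.3117)
  v3: (1-0.187)·(4.49,-0.25) + 0.187·(1.22,-2.03) = (3.8785,-0.5829)
Shoelace sum Σ(x_i·y_{i+1} − x_{i+1}·y_i):
  i=1: -1.1517·-2.3117 − -3.2281·2.5755 = +10.9766 (running +10.9766)
  i=2: -3.2281·-0.5829 − 3.8785·-2.3117 = +10.8476 (running +21.8241)
  i=3: 3.8785·2.5755 − -1.1517·-0.5829 = +9.3178 (running +31.1420)
Area = |Σ|/2 = |31.1420|/2 = 15.5710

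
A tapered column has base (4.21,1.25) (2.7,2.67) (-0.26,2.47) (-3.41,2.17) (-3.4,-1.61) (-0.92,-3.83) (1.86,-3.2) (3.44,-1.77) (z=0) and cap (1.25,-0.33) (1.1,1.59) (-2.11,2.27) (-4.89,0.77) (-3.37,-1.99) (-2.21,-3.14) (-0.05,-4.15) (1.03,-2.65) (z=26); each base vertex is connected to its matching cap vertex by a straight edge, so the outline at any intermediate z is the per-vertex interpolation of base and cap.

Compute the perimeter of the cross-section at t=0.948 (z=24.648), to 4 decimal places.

Cross-section at t=0.948: each vertex is (1-t)·p0[i] + t·p1[i].
  v1: (1-0.948)·(4.21,1.25) + 0.948·(1.25,-0.33) = (1.4039,-0.2478)
  v2: (1-0.948)·(2.7,2.67) + 0.948·(1.1,1.59) = (1.1832,1.6462)
  v3: (1-0.948)·(-0.26,2.47) + 0.948·(-2.11,2.27) = (-2.0138,2.2804)
  v4: (1-0.948)·(-3.41,2.17) + 0.948·(-4.89,0.77) = (-4.8130,0.8428)
  v5: (1-0.948)·(-3.4,-1.61) + 0.948·(-3.37,-1.99) = (-3.3716,-1.9702)
  v6: (1-0.948)·(-0.92,-3.83) + 0.948·(-2.21,-3.14) = (-2.1429,-3.1759)
  v7: (1-0.948)·(1.86,-3.2) + 0.948·(-0.05,-4.15) = (0.0493,-4.1006)
  v8: (1-0.948)·(3.44,-1.77) + 0.948·(1.03,-2.65) = (1.1553,-2.6042)
Perimeter = Σ |v_{i+1} − v_i|:
  edge 1→2: √(-0.2207² + 1.8940²) = 1.9068 (running 1.9068)
  edge 2→3: √(-3.1970² + 0.6342²) = 3.2593 (running 5.1661)
  edge 3→4: √(-2.7992² + -1.4376²) = 3.1468 (running 8.3129)
  edge 4→5: √(1.4415² + -2.8130²) = 3.1609 (running 11.4738)
  edge 5→6: √(1.2286² + -1.2056²) = 1.7214 (running 13.1952)
  edge 6→7: √(2.1922² + -0.9247²) = 2.3793 (running 15.5745)
  edge 7→8: √(1.1060² + 1.4964²) = 1.8607 (running 17.4352)
  edge 8→1: √(0.2486² + 2.3564²) = 2.3695 (running 19.8047)
Perimeter = 19.8047

Perimeter at t=0.948: 19.8047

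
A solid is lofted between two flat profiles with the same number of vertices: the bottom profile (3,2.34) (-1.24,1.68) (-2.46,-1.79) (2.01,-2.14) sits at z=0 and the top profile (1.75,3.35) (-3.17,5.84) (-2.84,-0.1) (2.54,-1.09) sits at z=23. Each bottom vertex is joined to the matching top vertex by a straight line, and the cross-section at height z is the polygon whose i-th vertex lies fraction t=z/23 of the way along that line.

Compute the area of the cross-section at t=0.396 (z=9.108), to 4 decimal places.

Cross-section at t=0.396: each vertex is (1-t)·p0[i] + t·p1[i].
  v1: (1-0.396)·(3,2.34) + 0.396·(1.75,3.35) = (2.5050,2.7400)
  v2: (1-0.396)·(-1.24,1.68) + 0.396·(-3.17,5.84) = (-2.0043,3.3274)
  v3: (1-0.396)·(-2.46,-1.79) + 0.396·(-2.84,-0.1) = (-2.6105,-1.1208)
  v4: (1-0.396)·(2.01,-2.14) + 0.396·(2.54,-1.09) = (2.2199,-1.7242)
Shoelace sum Σ(x_i·y_{i+1} − x_{i+1}·y_i):
  i=1: 2.5050·3.3274 − -2.0043·2.7400 = +13.8267 (running +13.8267)
  i=2: -2.0043·-1.1208 − -2.6105·3.3274 = +10.9323 (running +24.7590)
  i=3: -2.6105·-1.7242 − 2.2199·-1.1208 = +6.9889 (running +31.7479)
  i=4: 2.2199·2.7400 − 2.5050·-1.7242 = +10.4015 (running +42.1495)
Area = |Σ|/2 = |42.1495|/2 = 21.0747

Area at t=0.396: 21.0747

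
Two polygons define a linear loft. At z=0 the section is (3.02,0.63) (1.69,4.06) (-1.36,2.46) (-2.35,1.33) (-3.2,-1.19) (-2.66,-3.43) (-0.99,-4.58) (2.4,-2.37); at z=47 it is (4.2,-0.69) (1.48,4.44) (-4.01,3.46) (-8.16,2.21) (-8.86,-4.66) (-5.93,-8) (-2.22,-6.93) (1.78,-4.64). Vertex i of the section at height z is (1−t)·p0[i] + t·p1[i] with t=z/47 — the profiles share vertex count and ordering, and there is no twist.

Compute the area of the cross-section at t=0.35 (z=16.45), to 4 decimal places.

Cross-section at t=0.35: each vertex is (1-t)·p0[i] + t·p1[i].
  v1: (1-0.35)·(3.02,0.63) + 0.35·(4.2,-0.69) = (3.4330,0.1680)
  v2: (1-0.35)·(1.69,4.06) + 0.35·(1.48,4.44) = (1.6165,4.1930)
  v3: (1-0.35)·(-1.36,2.46) + 0.35·(-4.01,3.46) = (-2.2875,2.8100)
  v4: (1-0.35)·(-2.35,1.33) + 0.35·(-8.16,2.21) = (-4.3835,1.6380)
  v5: (1-0.35)·(-3.2,-1.19) + 0.35·(-8.86,-4.66) = (-5.1810,-2.4045)
  v6: (1-0.35)·(-2.66,-3.43) + 0.35·(-5.93,-8) = (-3.8045,-5.0295)
  v7: (1-0.35)·(-0.99,-4.58) + 0.35·(-2.22,-6.93) = (-1.4205,-5.4025)
  v8: (1-0.35)·(2.4,-2.37) + 0.35·(1.78,-4.64) = (2.1830,-3.1645)
Shoelace sum Σ(x_i·y_{i+1} − x_{i+1}·y_i):
  i=1: 3.4330·4.1930 − 1.6165·0.1680 = +14.1230 (running +14.1230)
  i=2: 1.6165·2.8100 − -2.2875·4.1930 = +14.1339 (running +28.2568)
  i=3: -2.2875·1.6380 − -4.3835·2.8100 = +8.5707 (running +36.8276)
  i=4: -4.3835·-2.4045 − -5.1810·1.6380 = +19.0266 (running +55.8542)
  i=5: -5.1810·-5.0295 − -3.8045·-2.4045 = +16.9099 (running +72.7641)
  i=6: -3.8045·-5.4025 − -1.4205·-5.0295 = +13.4094 (running +86.1735)
  i=7: -1.4205·-3.1645 − 2.1830·-5.4025 = +16.2888 (running +102.4623)
  i=8: 2.1830·0.1680 − 3.4330·-3.1645 = +11.2305 (running +113.6928)
Area = |Σ|/2 = |113.6928|/2 = 56.8464

Area at t=0.35: 56.8464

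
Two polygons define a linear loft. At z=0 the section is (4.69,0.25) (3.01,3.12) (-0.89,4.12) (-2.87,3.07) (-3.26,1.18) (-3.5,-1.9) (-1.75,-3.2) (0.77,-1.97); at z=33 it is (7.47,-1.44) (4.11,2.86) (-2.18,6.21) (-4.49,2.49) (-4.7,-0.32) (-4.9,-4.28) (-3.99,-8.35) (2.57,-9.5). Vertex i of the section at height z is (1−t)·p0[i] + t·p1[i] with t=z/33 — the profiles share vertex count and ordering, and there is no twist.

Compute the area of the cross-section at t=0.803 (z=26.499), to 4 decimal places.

Cross-section at t=0.803: each vertex is (1-t)·p0[i] + t·p1[i].
  v1: (1-0.803)·(4.69,0.25) + 0.803·(7.47,-1.44) = (6.9223,-1.1071)
  v2: (1-0.803)·(3.01,3.12) + 0.803·(4.11,2.86) = (3.8933,2.9112)
  v3: (1-0.803)·(-0.89,4.12) + 0.803·(-2.18,6.21) = (-1.9259,5.7983)
  v4: (1-0.803)·(-2.87,3.07) + 0.803·(-4.49,2.49) = (-4.1709,2.6043)
  v5: (1-0.803)·(-3.26,1.18) + 0.803·(-4.7,-0.32) = (-4.4163,-0.0245)
  v6: (1-0.803)·(-3.5,-1.9) + 0.803·(-4.9,-4.28) = (-4.6242,-3.8111)
  v7: (1-0.803)·(-1.75,-3.2) + 0.803·(-3.99,-8.35) = (-3.5487,-7.3354)
  v8: (1-0.803)·(0.77,-1.97) + 0.803·(2.57,-9.5) = (2.2154,-8.0166)
Shoelace sum Σ(x_i·y_{i+1} − x_{i+1}·y_i):
  i=1: 6.9223·2.9112 − 3.8933·-1.1071 = +24.4626 (running +24.4626)
  i=2: 3.8933·5.7983 − -1.9259·2.9112 = +28.1810 (running +52.6436)
  i=3: -1.9259·2.6043 − -4.1709·5.7983 = +19.1683 (running +71.8120)
  i=4: -4.1709·-0.0245 − -4.4163·2.6043 = +11.6034 (running +83.4154)
  i=5: -4.4163·-3.8111 − -4.6242·-0.0245 = +16.7179 (running +100.1333)
  i=6: -4.6242·-7.3354 − -3.5487·-3.8111 = +20.3959 (running +120.5292)
  i=7: -3.5487·-8.0166 − 2.2154·-7.3354 = +44.6996 (running +165.2288)
  i=8: 2.2154·-1.1071 − 6.9223·-8.0166 = +53.0410 (running +218.2698)
Area = |Σ|/2 = |218.2698|/2 = 109.1349

Area at t=0.803: 109.1349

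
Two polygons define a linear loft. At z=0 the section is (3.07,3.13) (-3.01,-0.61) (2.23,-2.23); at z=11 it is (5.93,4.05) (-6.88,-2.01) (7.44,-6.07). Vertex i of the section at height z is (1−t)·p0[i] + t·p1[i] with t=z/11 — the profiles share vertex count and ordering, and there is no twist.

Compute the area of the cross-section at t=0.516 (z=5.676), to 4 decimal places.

Area at t=0.516: 38.2524

Cross-section at t=0.516: each vertex is (1-t)·p0[i] + t·p1[i].
  v1: (1-0.516)·(3.07,3.13) + 0.516·(5.93,4.05) = (4.5458,3.6047)
  v2: (1-0.516)·(-3.01,-0.61) + 0.516·(-6.88,-2.01) = (-5.0069,-1.3324)
  v3: (1-0.516)·(2.23,-2.23) + 0.516·(7.44,-6.07) = (4.9184,-4.2114)
Shoelace sum Σ(x_i·y_{i+1} − x_{i+1}·y_i):
  i=1: 4.5458·-1.3324 − -5.0069·3.6047 = +11.9918 (running +11.9918)
  i=2: -5.0069·-4.2114 − 4.9184·-1.3324 = +27.6396 (running +39.6313)
  i=3: 4.9184·3.6047 − 4.5458·-4.2114 = +36.8735 (running +76.5048)
Area = |Σ|/2 = |76.5048|/2 = 38.2524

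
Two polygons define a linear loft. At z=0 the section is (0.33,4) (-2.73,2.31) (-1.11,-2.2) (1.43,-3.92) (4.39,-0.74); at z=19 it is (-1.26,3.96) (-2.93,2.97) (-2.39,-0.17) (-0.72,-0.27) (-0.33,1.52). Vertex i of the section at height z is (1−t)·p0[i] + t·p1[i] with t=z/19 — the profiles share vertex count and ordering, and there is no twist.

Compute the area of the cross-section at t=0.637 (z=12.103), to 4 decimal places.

Area at t=0.637: 14.3455

Cross-section at t=0.637: each vertex is (1-t)·p0[i] + t·p1[i].
  v1: (1-0.637)·(0.33,4) + 0.637·(-1.26,3.96) = (-0.6828,3.9745)
  v2: (1-0.637)·(-2.73,2.31) + 0.637·(-2.93,2.97) = (-2.8574,2.7304)
  v3: (1-0.637)·(-1.11,-2.2) + 0.637·(-2.39,-0.17) = (-1.9254,-0.9069)
  v4: (1-0.637)·(1.43,-3.92) + 0.637·(-0.72,-0.27) = (0.0604,-1.5950)
  v5: (1-0.637)·(4.39,-0.74) + 0.637·(-0.33,1.52) = (1.3834,0.6996)
Shoelace sum Σ(x_i·y_{i+1} − x_{i+1}·y_i):
  i=1: -0.6828·2.7304 − -2.8574·3.9745 = +9.4924 (running +9.4924)
  i=2: -2.8574·-0.9069 − -1.9254·2.7304 = +7.8484 (running +17.3408)
  i=3: -1.9254·-1.5950 − 0.0604·-0.9069 = +3.1257 (running +20.4664)
  i=4: 0.0604·0.6996 − 1.3834·-1.5950 = +2.2487 (running +22.7151)
  i=5: 1.3834·3.9745 − -0.6828·0.6996 = +5.9759 (running +28.6910)
Area = |Σ|/2 = |28.6910|/2 = 14.3455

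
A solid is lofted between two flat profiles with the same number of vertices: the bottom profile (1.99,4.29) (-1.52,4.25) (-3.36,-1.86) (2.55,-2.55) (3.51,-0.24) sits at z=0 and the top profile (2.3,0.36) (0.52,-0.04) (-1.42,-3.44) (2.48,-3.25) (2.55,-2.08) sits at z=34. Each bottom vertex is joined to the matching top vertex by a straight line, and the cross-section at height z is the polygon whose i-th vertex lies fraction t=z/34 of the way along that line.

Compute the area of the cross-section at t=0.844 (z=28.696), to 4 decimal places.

Cross-section at t=0.844: each vertex is (1-t)·p0[i] + t·p1[i].
  v1: (1-0.844)·(1.99,4.29) + 0.844·(2.3,0.36) = (2.2516,0.9731)
  v2: (1-0.844)·(-1.52,4.25) + 0.844·(0.52,-0.04) = (0.2018,0.6292)
  v3: (1-0.844)·(-3.36,-1.86) + 0.844·(-1.42,-3.44) = (-1.7226,-3.1935)
  v4: (1-0.844)·(2.55,-2.55) + 0.844·(2.48,-3.25) = (2.4909,-3.1408)
  v5: (1-0.844)·(3.51,-0.24) + 0.844·(2.55,-2.08) = (2.6998,-1.7930)
Shoelace sum Σ(x_i·y_{i+1} − x_{i+1}·y_i):
  i=1: 2.2516·0.6292 − 0.2018·0.9731 = +1.2205 (running +1.2205)
  i=2: 0.2018·-3.1935 − -1.7226·0.6292 = +0.4396 (running +1.6601)
  i=3: -1.7226·-3.1408 − 2.4909·-3.1935 = +13.3653 (running +15.0254)
  i=4: 2.4909·-1.7930 − 2.6998·-3.1408 = +4.0133 (running +19.0387)
  i=5: 2.6998·0.9731 − 2.2516·-1.7930 = +6.6642 (running +25.7029)
Area = |Σ|/2 = |25.7029|/2 = 12.8514

Area at t=0.844: 12.8514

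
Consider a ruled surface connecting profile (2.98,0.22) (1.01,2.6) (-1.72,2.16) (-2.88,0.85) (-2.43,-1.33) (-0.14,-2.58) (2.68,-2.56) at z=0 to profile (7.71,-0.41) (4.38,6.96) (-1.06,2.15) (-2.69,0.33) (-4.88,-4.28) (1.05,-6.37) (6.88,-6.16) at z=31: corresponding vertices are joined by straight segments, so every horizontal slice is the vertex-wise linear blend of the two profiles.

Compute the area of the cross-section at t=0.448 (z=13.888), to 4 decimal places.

Area at t=0.448: 52.5122

Cross-section at t=0.448: each vertex is (1-t)·p0[i] + t·p1[i].
  v1: (1-0.448)·(2.98,0.22) + 0.448·(7.71,-0.41) = (5.0990,-0.0622)
  v2: (1-0.448)·(1.01,2.6) + 0.448·(4.38,6.96) = (2.5198,4.5533)
  v3: (1-0.448)·(-1.72,2.16) + 0.448·(-1.06,2.15) = (-1.4243,2.1555)
  v4: (1-0.448)·(-2.88,0.85) + 0.448·(-2.69,0.33) = (-2.7949,0.6170)
  v5: (1-0.448)·(-2.43,-1.33) + 0.448·(-4.88,-4.28) = (-3.5276,-2.6516)
  v6: (1-0.448)·(-0.14,-2.58) + 0.448·(1.05,-6.37) = (0.3931,-4.2779)
  v7: (1-0.448)·(2.68,-2.56) + 0.448·(6.88,-6.16) = (4.5616,-4.1728)
Shoelace sum Σ(x_i·y_{i+1} − x_{i+1}·y_i):
  i=1: 5.0990·4.5533 − 2.5198·-0.0622 = +23.3742 (running +23.3742)
  i=2: 2.5198·2.1555 − -1.4243·4.5533 = +11.9167 (running +35.2909)
  i=3: -1.4243·0.6170 − -2.7949·2.1555 = +5.1456 (running +40.4365)
  i=4: -2.7949·-2.6516 − -3.5276·0.6170 = +9.5876 (running +50.0240)
  i=5: -3.5276·-4.2779 − 0.3931·-2.6516 = +16.1332 (running +66.1572)
  i=6: 0.3931·-4.1728 − 4.5616·-4.2779 = +17.8737 (running +84.0310)
  i=7: 4.5616·-0.0622 − 5.0990·-4.1728 = +20.9934 (running +105.0243)
Area = |Σ|/2 = |105.0243|/2 = 52.5122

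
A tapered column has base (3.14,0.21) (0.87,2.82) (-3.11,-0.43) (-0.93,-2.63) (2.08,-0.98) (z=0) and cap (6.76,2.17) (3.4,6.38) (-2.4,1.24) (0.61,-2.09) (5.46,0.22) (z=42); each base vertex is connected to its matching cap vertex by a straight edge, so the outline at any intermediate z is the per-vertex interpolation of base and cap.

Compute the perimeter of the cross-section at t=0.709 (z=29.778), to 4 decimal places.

Perimeter at t=0.709: 22.8250

Cross-section at t=0.709: each vertex is (1-t)·p0[i] + t·p1[i].
  v1: (1-0.709)·(3.14,0.21) + 0.709·(6.76,2.17) = (5.7066,1.5996)
  v2: (1-0.709)·(0.87,2.82) + 0.709·(3.4,6.38) = (2.6638,5.3440)
  v3: (1-0.709)·(-3.11,-0.43) + 0.709·(-2.4,1.24) = (-2.6066,0.7540)
  v4: (1-0.709)·(-0.93,-2.63) + 0.709·(0.61,-2.09) = (0.1619,-2.2471)
  v5: (1-0.709)·(2.08,-0.98) + 0.709·(5.46,0.22) = (4.4764,-0.1292)
Perimeter = Σ |v_{i+1} − v_i|:
  edge 1→2: √(-3.0428² + 3.7444²) = 4.8249 (running 4.8249)
  edge 2→3: √(-5.2704² + -4.5900²) = 6.9889 (running 11.8138)
  edge 3→4: √(2.7685² + -3.0012²) = 4.0831 (running 15.8968)
  edge 4→5: √(4.3146² + 2.1179²) = 4.8064 (running 20.7032)
  edge 5→1: √(1.2302² + 1.7288²) = 2.1218 (running 22.8250)
Perimeter = 22.8250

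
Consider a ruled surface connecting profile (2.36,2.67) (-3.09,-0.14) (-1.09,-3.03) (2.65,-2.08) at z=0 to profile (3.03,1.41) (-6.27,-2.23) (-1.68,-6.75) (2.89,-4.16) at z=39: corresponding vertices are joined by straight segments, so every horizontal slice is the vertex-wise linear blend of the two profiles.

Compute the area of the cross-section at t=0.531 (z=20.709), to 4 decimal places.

Area at t=0.531: 30.4543

Cross-section at t=0.531: each vertex is (1-t)·p0[i] + t·p1[i].
  v1: (1-0.531)·(2.36,2.67) + 0.531·(3.03,1.41) = (2.7158,2.0009)
  v2: (1-0.531)·(-3.09,-0.14) + 0.531·(-6.27,-2.23) = (-4.7786,-1.2498)
  v3: (1-0.531)·(-1.09,-3.03) + 0.531·(-1.68,-6.75) = (-1.4033,-5.0053)
  v4: (1-0.531)·(2.65,-2.08) + 0.531·(2.89,-4.16) = (2.7774,-3.1845)
Shoelace sum Σ(x_i·y_{i+1} − x_{i+1}·y_i):
  i=1: 2.7158·-1.2498 − -4.7786·2.0009 = +6.1675 (running +6.1675)
  i=2: -4.7786·-5.0053 − -1.4033·-1.2498 = +22.1645 (running +28.3320)
  i=3: -1.4033·-3.1845 − 2.7774·-5.0053 = +18.3707 (running +46.7027)
  i=4: 2.7774·2.0009 − 2.7158·-3.1845 = +14.2058 (running +60.9085)
Area = |Σ|/2 = |60.9085|/2 = 30.4543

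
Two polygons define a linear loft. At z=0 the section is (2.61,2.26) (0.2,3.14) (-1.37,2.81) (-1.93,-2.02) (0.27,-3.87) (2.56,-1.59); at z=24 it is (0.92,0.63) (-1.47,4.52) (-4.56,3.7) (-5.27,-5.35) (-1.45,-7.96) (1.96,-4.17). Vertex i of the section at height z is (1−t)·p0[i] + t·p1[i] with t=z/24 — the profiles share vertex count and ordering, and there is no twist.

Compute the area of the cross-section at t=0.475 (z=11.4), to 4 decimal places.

Cross-section at t=0.475: each vertex is (1-t)·p0[i] + t·p1[i].
  v1: (1-0.475)·(2.61,2.26) + 0.475·(0.92,0.63) = (1.8073,1.4857)
  v2: (1-0.475)·(0.2,3.14) + 0.475·(-1.47,4.52) = (-0.5932,3.7955)
  v3: (1-0.475)·(-1.37,2.81) + 0.475·(-4.56,3.7) = (-2.8853,3.2328)
  v4: (1-0.475)·(-1.93,-2.02) + 0.475·(-5.27,-5.35) = (-3.5165,-3.6018)
  v5: (1-0.475)·(0.27,-3.87) + 0.475·(-1.45,-7.96) = (-0.5470,-5.8127)
  v6: (1-0.475)·(2.56,-1.59) + 0.475·(1.96,-4.17) = (2.2750,-2.8155)
Shoelace sum Σ(x_i·y_{i+1} − x_{i+1}·y_i):
  i=1: 1.8073·3.7955 − -0.5932·1.4857 = +7.7408 (running +7.7408)
  i=2: -0.5932·3.2328 − -2.8853·3.7955 = +9.0331 (running +16.7740)
  i=3: -2.8853·-3.6018 − -3.5165·3.2328 = +21.7599 (running +38.5339)
  i=4: -3.5165·-5.8127 − -0.5470·-3.6018 = +18.4704 (running +57.0043)
  i=5: -0.5470·-2.8155 − 2.2750·-5.8127 = +14.7641 (running +71.7684)
  i=6: 2.2750·1.4857 − 1.8073·-2.8155 = +8.4684 (running +80.2367)
Area = |Σ|/2 = |80.2367|/2 = 40.1184

Area at t=0.475: 40.1184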